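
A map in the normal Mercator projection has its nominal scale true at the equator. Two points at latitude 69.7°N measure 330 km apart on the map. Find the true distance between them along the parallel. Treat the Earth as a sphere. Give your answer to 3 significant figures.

Mercator is conformal, so the point scale is isotropic: h = k = sec φ = 1/cos φ.
Along the parallel at 69.7°, map distances are exaggerated by k = sec 69.7° = 2.882.
True distance = 330 / 2.882 = 330 × cos 69.7° ≈ 114 km.

114 km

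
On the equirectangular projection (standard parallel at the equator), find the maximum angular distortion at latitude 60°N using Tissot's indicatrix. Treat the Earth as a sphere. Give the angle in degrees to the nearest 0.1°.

For the equirectangular projection with φ₀ = 0 (plate carrée), h = 1 along meridians and k = sec φ along parallels.
At 60°: h = 1.000, k = 2.000; principal scales a = 2.000, b = 1.000.
sin(ω/2) = (a − b)/(a + b) = 1.0000/3.000 = 0.3333, so ω = 2 arcsin(0.3333) ≈ 38.9°.

38.9°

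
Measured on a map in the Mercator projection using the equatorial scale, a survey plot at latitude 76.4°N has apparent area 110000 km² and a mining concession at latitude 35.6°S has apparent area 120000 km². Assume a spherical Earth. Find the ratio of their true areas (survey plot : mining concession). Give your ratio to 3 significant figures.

0.0767

On Mercator the areal scale is sec²φ, so true area = apparent × cos²φ.
True area of survey plot: 110000 × cos²(76.4°) = 110000 × 0.05529 = 6082 km².
True area of mining concession: 120000 × cos²(35.6°) = 120000 × 0.6611 = 79340 km².
Ratio = 6082 / 79340 ≈ 0.0767.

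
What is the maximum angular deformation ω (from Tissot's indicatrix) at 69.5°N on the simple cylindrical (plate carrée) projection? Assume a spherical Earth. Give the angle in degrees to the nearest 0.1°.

57.5°

In the plate carrée (x = Rλ, y = Rφ), meridians are true-scale (h = 1) and parallels are stretched by k = sec φ.
At 69.5°: h = 1.000, k = 2.855; principal scales a = 2.855, b = 1.000.
sin(ω/2) = (a − b)/(a + b) = 1.855/3.855 = 0.4813, so ω = 2 arcsin(0.4813) ≈ 57.5°.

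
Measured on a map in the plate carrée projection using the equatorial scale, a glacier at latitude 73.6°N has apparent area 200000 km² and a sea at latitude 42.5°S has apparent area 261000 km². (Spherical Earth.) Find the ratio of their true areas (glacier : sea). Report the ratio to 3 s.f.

0.293

On the plate carrée, areal scale = h·k = 1 × sec φ, so true area = apparent × cos φ.
True area of glacier: 200000 × cos(73.6°) = 200000 × 0.2823 = 56470 km².
True area of sea: 261000 × cos(42.5°) = 261000 × 0.7373 = 192400 km².
Ratio = 56470 / 192400 ≈ 0.293.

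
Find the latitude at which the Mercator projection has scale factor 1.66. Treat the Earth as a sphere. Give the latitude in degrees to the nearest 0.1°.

53.0°

Mercator scale is k = sec φ = 1/cos φ.
1/cos φ = 1.66  ⇒  cos φ = 0.6024  ⇒  φ = arccos(0.6024) ≈ 53.0°.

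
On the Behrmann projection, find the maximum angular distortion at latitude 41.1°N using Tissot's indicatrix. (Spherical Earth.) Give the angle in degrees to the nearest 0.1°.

15.9°

Behrmann is a cylindrical equal-area projection with standard parallels at ±30°. For cylindrical equal-area with standard parallel φ₀, h = cos φ / cos φ₀ and k = cos φ₀ / cos φ, so h·k = 1.
At 41.1°: h = 0.8701, k = 1.149; principal scales a = 1.149, b = 0.8701.
sin(ω/2) = (a − b)/(a + b) = 0.2791/2.019 = 0.1382, so ω = 2 arcsin(0.1382) ≈ 15.9°.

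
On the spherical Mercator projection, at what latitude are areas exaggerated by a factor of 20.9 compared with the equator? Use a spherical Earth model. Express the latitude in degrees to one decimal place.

77.4°

Mercator areal scale is sec²φ.
sec²φ = 20.9  ⇒  cos²φ = 0.04785  ⇒  cos φ = 0.2187.
φ = arccos(0.2187) ≈ 77.4°.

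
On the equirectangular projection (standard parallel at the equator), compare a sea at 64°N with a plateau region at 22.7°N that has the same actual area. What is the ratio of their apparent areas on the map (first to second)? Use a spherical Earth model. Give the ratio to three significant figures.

2.10

For the equirectangular projection with φ₀ = 0 (plate carrée), h = 1 along meridians and k = sec φ along parallels.
Areal scale at 64°: h·k = 1.000 × 2.281 = 2.281.
Areal scale at 22.7°: h·k = 1.000 × 1.084 = 1.084.
Ratio = 2.281/1.084 ≈ 2.10.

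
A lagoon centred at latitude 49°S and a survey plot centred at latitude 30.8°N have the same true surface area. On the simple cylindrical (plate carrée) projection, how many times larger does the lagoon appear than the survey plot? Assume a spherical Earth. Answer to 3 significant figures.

1.31

For the equirectangular projection with φ₀ = 0 (plate carrée), h = 1 along meridians and k = sec φ along parallels.
Areal scale at 49°: h·k = 1.000 × 1.524 = 1.524.
Areal scale at 30.8°: h·k = 1.000 × 1.164 = 1.164.
Ratio = 1.524/1.164 ≈ 1.31.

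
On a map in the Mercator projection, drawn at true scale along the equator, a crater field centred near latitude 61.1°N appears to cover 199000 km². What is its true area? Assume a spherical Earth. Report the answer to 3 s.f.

Mercator is conformal, so the point scale is isotropic: h = k = sec φ = 1/cos φ.
Areal scale = k² = sec²φ = 1/cos²(61.1°) = 1/0.4833² = 4.282.
True area = apparent / (areal scale) = 199000 / 4.282 ≈ 46500 km².

46500 km²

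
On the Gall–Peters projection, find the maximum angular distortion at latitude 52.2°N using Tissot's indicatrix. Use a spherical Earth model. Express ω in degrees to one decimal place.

16.3°

The Gall–Peters projection is cylindrical equal-area with φ₀ = 45°. Cylindrical equal-area (φ₀ = 45°): h = cos φ / cos 45° along meridians, k = cos 45° / cos φ along parallels; h·k = 1.
At 52.2°: h = 0.8668, k = 1.154; principal scales a = 1.154, b = 0.8668.
sin(ω/2) = (a − b)/(a + b) = 0.2869/2.020 = 0.1420, so ω = 2 arcsin(0.1420) ≈ 16.3°.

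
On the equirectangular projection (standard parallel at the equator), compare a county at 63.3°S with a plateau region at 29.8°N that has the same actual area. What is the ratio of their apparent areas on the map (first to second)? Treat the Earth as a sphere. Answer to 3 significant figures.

1.93

For the equirectangular projection with φ₀ = 0 (plate carrée), h = 1 along meridians and k = sec φ along parallels.
Areal scale at 63.3°: h·k = 1.000 × 2.226 = 2.226.
Areal scale at 29.8°: h·k = 1.000 × 1.152 = 1.152.
Ratio = 2.226/1.152 ≈ 1.93.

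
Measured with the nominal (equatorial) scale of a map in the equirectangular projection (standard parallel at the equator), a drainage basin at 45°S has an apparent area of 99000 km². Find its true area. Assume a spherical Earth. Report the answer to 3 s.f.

Plate carrée maps x = Rλ, y = Rφ. The meridian scale is h = 1 and the parallel scale is k = 1/cos φ = sec φ.
Areal scale = h·k = 1 × sec φ; at 45°, h = 1.000, k = 1.414, so h·k = 1.414.
True area = apparent / (areal scale) = 99000 / 1.414 ≈ 70000 km².

70000 km²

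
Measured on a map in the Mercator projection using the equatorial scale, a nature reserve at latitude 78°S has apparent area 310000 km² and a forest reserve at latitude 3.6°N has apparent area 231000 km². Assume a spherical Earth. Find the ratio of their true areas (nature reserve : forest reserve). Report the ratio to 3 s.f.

Mercator's areal exaggeration is sec²φ; hence true area = (apparent area) · cos²φ.
True area of nature reserve: 310000 × cos²(78°) = 310000 × 0.04323 = 13400 km².
True area of forest reserve: 231000 × cos²(3.6°) = 231000 × 0.9961 = 230100 km².
Ratio = 13400 / 230100 ≈ 0.0582.

0.0582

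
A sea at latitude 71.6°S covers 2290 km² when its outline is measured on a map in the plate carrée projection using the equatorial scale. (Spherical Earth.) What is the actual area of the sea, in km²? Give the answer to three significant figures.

In the plate carrée (x = Rλ, y = Rφ), meridians are true-scale (h = 1) and parallels are stretched by k = sec φ.
Areal scale = h·k = 1 × sec φ; at 71.6°, h = 1.000, k = 3.168, so h·k = 3.168.
True area = apparent / (areal scale) = 2290 / 3.168 ≈ 723 km².

723 km²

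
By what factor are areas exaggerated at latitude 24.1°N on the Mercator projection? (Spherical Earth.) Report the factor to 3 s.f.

For Mercator, h = k = sec φ (a conformal cylindrical projection has a single point scale, 1/cos φ).
Areal scale = k² = sec²φ = 1/cos²(24.1°) = 1/0.9128² = 1.200.

1.20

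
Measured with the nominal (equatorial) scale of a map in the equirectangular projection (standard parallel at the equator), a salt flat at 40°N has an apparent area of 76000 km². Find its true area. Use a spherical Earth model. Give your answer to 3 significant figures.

58200 km²

In the plate carrée (x = Rλ, y = Rφ), meridians are true-scale (h = 1) and parallels are stretched by k = sec φ.
Areal scale = h·k = 1 × sec φ; at 40°, h = 1.000, k = 1.305, so h·k = 1.305.
True area = apparent / (areal scale) = 76000 / 1.305 ≈ 58200 km².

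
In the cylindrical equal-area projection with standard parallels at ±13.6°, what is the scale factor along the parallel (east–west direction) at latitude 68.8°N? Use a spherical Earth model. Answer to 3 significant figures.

2.69

A cylindrical equal-area projection with standard parallel φ₀ has meridian scale h = cos φ / cos φ₀ and parallel scale k = cos φ₀ / cos φ (so areas are preserved, h·k = 1).
k = cos 13.6° / cos 68.8° = 0.9720/0.3616 = 2.688.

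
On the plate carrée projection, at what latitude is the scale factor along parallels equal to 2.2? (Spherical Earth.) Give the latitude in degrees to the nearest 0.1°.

63.0°

Plate carrée: h = 1, k = sec φ along parallels.
sec φ = 2.2  ⇒  cos φ = 0.4545  ⇒  φ ≈ 63.0°.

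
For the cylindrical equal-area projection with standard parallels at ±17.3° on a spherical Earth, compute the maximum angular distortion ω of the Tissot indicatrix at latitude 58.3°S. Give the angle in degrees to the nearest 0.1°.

64.7°

A cylindrical equal-area projection with standard parallel φ₀ has meridian scale h = cos φ / cos φ₀ and parallel scale k = cos φ₀ / cos φ (so areas are preserved, h·k = 1).
At 58.3°: h = 0.5504, k = 1.817; principal scales a = 1.817, b = 0.5504.
sin(ω/2) = (a − b)/(a + b) = 1.267/2.367 = 0.5350, so ω = 2 arcsin(0.5350) ≈ 64.7°.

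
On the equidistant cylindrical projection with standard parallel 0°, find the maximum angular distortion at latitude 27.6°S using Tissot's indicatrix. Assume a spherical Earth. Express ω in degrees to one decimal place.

For the equirectangular projection with φ₀ = 0 (plate carrée), h = 1 along meridians and k = sec φ along parallels.
At 27.6°: h = 1.000, k = 1.128; principal scales a = 1.128, b = 1.000.
sin(ω/2) = (a − b)/(a + b) = 0.1284/2.128 = 0.06033, so ω = 2 arcsin(0.06033) ≈ 6.9°.

6.9°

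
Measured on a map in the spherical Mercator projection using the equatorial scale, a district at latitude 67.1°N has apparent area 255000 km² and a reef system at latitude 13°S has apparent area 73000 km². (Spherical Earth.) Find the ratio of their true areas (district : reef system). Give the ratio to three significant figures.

0.557

Mercator's areal exaggeration is sec²φ; hence true area = (apparent area) · cos²φ.
True area of district: 255000 × cos²(67.1°) = 255000 × 0.1514 = 38610 km².
True area of reef system: 73000 × cos²(13°) = 73000 × 0.9494 = 69310 km².
Ratio = 38610 / 69310 ≈ 0.557.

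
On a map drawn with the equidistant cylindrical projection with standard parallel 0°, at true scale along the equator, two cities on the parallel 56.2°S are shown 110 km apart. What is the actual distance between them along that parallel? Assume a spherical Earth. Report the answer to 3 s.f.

61.2 km

For the equirectangular projection with φ₀ = 0 (plate carrée), h = 1 along meridians and k = sec φ along parallels.
Along the parallel at 56.2°, map distances are exaggerated by k = sec 56.2° = 1.798.
True distance = 110 / 1.798 = 110 × cos 56.2° ≈ 61.2 km.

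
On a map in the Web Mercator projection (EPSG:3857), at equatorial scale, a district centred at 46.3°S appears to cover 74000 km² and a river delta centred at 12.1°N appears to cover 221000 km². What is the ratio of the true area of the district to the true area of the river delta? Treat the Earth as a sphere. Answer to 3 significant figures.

0.167

On Mercator the areal scale is sec²φ, so true area = apparent × cos²φ.
True area of district: 74000 × cos²(46.3°) = 74000 × 0.4773 = 35320 km².
True area of river delta: 221000 × cos²(12.1°) = 221000 × 0.9561 = 211300 km².
Ratio = 35320 / 211300 ≈ 0.167.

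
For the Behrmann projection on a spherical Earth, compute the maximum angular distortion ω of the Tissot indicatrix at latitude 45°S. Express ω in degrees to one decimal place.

23.1°

The Behrmann projection is cylindrical equal-area with φ₀ = 30°. For cylindrical equal-area with standard parallel φ₀, h = cos φ / cos φ₀ and k = cos φ₀ / cos φ, so h·k = 1.
At 45°: h = 0.8165, k = 1.225; principal scales a = 1.225, b = 0.8165.
sin(ω/2) = (a − b)/(a + b) = 0.4082/2.041 = 0.2000, so ω = 2 arcsin(0.2000) ≈ 23.1°.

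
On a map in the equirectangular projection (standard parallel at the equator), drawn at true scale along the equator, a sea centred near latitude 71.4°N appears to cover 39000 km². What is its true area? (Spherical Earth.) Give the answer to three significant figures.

12400 km²

Plate carrée maps x = Rλ, y = Rφ. The meridian scale is h = 1 and the parallel scale is k = 1/cos φ = sec φ.
Areal scale = h·k = 1 × sec φ; at 71.4°, h = 1.000, k = 3.135, so h·k = 3.135.
True area = apparent / (areal scale) = 39000 / 3.135 ≈ 12400 km².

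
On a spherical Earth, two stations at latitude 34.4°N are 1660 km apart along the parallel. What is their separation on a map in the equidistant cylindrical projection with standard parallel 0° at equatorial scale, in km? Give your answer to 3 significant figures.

2010 km

In the plate carrée (x = Rλ, y = Rφ), meridians are true-scale (h = 1) and parallels are stretched by k = sec φ.
Along the parallel, k = sec 34.4° = 1/0.8251 = 1.212.
Map distance = 1660 × 1.212 ≈ 2010 km.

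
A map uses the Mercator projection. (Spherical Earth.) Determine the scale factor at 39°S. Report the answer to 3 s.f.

1.29

For Mercator, h = k = sec φ (a conformal cylindrical projection has a single point scale, 1/cos φ).
k = 1/cos 39° = 1/0.7771 = 1.287.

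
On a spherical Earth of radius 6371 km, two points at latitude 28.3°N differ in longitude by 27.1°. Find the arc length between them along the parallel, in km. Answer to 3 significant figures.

2650 km

Arc length along a parallel = R cos φ · Δλ (with Δλ in radians).
= 6371 × cos 28.3° × (27.1° × π/180) = 6371 × 0.8805 × 0.4730 ≈ 2650 km.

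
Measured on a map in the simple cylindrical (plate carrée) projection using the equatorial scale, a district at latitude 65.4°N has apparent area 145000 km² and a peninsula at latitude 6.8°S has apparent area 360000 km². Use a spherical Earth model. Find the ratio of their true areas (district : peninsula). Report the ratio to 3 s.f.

0.169

On the plate carrée, areal scale = h·k = 1 × sec φ, so true area = apparent × cos φ.
True area of district: 145000 × cos(65.4°) = 145000 × 0.4163 = 60360 km².
True area of peninsula: 360000 × cos(6.8°) = 360000 × 0.9930 = 357500 km².
Ratio = 60360 / 357500 ≈ 0.169.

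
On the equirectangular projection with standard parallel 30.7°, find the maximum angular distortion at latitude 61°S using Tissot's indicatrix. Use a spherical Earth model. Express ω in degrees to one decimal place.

32.4°

With standard parallel φ₀ = 30.7°, the equirectangular projection gives x = Rλ cos φ₀, y = Rφ, so h = 1 and k = cos 30.7° / cos φ.
At 61°: h = 1.000, k = 1.774; principal scales a = 1.774, b = 1.000.
sin(ω/2) = (a − b)/(a + b) = 0.7736/2.774 = 0.2789, so ω = 2 arcsin(0.2789) ≈ 32.4°.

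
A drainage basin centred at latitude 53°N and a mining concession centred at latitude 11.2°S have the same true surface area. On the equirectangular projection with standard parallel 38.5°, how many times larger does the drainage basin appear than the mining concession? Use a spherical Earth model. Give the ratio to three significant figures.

1.63

The equidistant cylindrical projection with φ₀ = 38.5° has h = 1 (meridians true) and k = cos φ₀ / cos φ along parallels.
Areal scale at 53°: h·k = 1.000 × 1.300 = 1.300.
Areal scale at 11.2°: h·k = 1.000 × 0.7978 = 0.7978.
Ratio = 1.300/0.7978 ≈ 1.63.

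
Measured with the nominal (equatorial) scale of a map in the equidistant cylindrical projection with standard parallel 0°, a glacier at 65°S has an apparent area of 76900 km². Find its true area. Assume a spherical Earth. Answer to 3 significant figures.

32500 km²

In the plate carrée (x = Rλ, y = Rφ), meridians are true-scale (h = 1) and parallels are stretched by k = sec φ.
Areal scale = h·k = 1 × sec φ; at 65°, h = 1.000, k = 2.366, so h·k = 2.366.
True area = apparent / (areal scale) = 76900 / 2.366 ≈ 32500 km².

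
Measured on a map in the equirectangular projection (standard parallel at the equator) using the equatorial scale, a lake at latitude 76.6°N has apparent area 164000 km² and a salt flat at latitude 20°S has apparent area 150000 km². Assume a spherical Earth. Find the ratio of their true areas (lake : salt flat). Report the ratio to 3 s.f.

On the plate carrée, areal scale = h·k = 1 × sec φ, so true area = apparent × cos φ.
True area of lake: 164000 × cos(76.6°) = 164000 × 0.2317 = 38010 km².
True area of salt flat: 150000 × cos(20°) = 150000 × 0.9397 = 141000 km².
Ratio = 38010 / 141000 ≈ 0.270.

0.270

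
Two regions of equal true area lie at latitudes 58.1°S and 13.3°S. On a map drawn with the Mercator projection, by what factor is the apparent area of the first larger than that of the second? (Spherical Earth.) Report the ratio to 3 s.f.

Mercator areal scale is sec²φ.
At 58.1°: sec²(58.1°) = 1/0.5284² = 3.581.
At 13.3°: sec²(13.3°) = 1/0.9732² = 1.056.
Ratio = 3.581/1.056 = cos²(13.3°)/cos²(58.1°) ≈ 3.39.

3.39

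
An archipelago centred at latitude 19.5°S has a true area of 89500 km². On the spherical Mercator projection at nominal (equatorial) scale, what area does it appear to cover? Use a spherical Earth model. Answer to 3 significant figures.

Mercator is conformal, so the point scale is isotropic: h = k = sec φ = 1/cos φ.
Areal scale = k² = sec²φ = 1/cos²(19.5°) = 1/0.9426² = 1.125.
Apparent area = 89500 × 1.125 ≈ 101000 km².

101000 km²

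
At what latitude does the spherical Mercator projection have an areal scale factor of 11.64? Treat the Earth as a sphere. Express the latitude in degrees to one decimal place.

73.0°

Mercator areal scale is sec²φ.
sec²φ = 11.64  ⇒  cos²φ = 0.08591  ⇒  cos φ = 0.2931.
φ = arccos(0.2931) ≈ 73.0°.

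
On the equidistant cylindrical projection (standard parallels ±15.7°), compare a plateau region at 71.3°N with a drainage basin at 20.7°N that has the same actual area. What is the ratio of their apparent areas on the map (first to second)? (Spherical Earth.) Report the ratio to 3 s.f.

2.92

In the equirectangular projection with standard parallel φ₀ = 15.7° (x = Rλ cos φ₀, y = Rφ), meridians are true-scale (h = 1) and the parallel scale is k = cos φ₀ / cos φ.
Areal scale at 71.3°: h·k = 1.000 × 3.003 = 3.003.
Areal scale at 20.7°: h·k = 1.000 × 1.029 = 1.029.
Ratio = 3.003/1.029 ≈ 2.92.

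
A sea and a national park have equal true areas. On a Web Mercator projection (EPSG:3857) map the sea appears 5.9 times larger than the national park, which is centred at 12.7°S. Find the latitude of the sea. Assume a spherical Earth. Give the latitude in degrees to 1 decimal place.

66.3°

For equal true areas on Mercator, apparent areas scale as sec²φ, so the ratio is cos²φ₂ / cos²φ₁.
cos²φ₂ / cos²φ₁ = 5.9  ⇒  cos φ₁ = cos 12.7° / √5.9 = 0.9755/2.429 = 0.4016.
φ₁ = arccos(0.4016) ≈ 66.3°.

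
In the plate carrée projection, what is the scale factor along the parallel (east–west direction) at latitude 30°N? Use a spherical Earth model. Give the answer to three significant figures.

1.15

Plate carrée maps x = Rλ, y = Rφ. The meridian scale is h = 1 and the parallel scale is k = 1/cos φ = sec φ.
k = 1/cos 30° = 1/0.8660 = 1.155.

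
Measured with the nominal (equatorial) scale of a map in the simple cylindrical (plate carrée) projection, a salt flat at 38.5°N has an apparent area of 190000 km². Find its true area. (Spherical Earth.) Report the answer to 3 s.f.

149000 km²

For the equirectangular projection with φ₀ = 0 (plate carrée), h = 1 along meridians and k = sec φ along parallels.
Areal scale = h·k = 1 × sec φ; at 38.5°, h = 1.000, k = 1.278, so h·k = 1.278.
True area = apparent / (areal scale) = 190000 / 1.278 ≈ 149000 km².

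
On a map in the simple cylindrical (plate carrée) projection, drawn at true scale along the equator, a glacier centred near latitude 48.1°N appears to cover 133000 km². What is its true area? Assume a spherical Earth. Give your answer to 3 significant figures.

In the plate carrée (x = Rλ, y = Rφ), meridians are true-scale (h = 1) and parallels are stretched by k = sec φ.
Areal scale = h·k = 1 × sec φ; at 48.1°, h = 1.000, k = 1.497, so h·k = 1.497.
True area = apparent / (areal scale) = 133000 / 1.497 ≈ 88800 km².

88800 km²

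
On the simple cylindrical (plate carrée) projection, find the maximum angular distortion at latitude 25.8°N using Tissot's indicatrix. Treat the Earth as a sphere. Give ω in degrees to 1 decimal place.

In the plate carrée (x = Rλ, y = Rφ), meridians are true-scale (h = 1) and parallels are stretched by k = sec φ.
At 25.8°: h = 1.000, k = 1.111; principal scales a = 1.111, b = 1.000.
sin(ω/2) = (a − b)/(a + b) = 0.1107/2.111 = 0.05246, so ω = 2 arcsin(0.05246) ≈ 6.0°.

6.0°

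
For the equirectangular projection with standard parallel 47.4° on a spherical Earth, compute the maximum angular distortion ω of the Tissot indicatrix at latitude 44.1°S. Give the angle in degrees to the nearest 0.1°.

The equidistant cylindrical projection with φ₀ = 47.4° has h = 1 (meridians true) and k = cos φ₀ / cos φ along parallels.
At 44.1°: h = 1.000, k = 0.9426; principal scales a = 1.000, b = 0.9426.
sin(ω/2) = (a − b)/(a + b) = 0.05744/1.943 = 0.02957, so ω = 2 arcsin(0.02957) ≈ 3.4°.

3.4°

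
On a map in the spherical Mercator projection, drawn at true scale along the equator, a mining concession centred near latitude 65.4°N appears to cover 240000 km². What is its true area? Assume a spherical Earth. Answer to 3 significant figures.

41600 km²

The Mercator projection is conformal; its linear scale factor is the same in every direction and equals sec φ = 1/cos φ.
Areal scale = k² = sec²φ = 1/cos²(65.4°) = 1/0.4163² = 5.771.
True area = apparent / (areal scale) = 240000 / 5.771 ≈ 41600 km².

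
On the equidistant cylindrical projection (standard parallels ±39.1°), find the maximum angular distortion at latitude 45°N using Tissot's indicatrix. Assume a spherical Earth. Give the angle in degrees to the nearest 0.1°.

5.3°

The equidistant cylindrical projection with φ₀ = 39.1° has h = 1 (meridians true) and k = cos φ₀ / cos φ along parallels.
At 45°: h = 1.000, k = 1.097; principal scales a = 1.097, b = 1.000.
sin(ω/2) = (a − b)/(a + b) = 0.09750/2.097 = 0.04648, so ω = 2 arcsin(0.04648) ≈ 5.3°.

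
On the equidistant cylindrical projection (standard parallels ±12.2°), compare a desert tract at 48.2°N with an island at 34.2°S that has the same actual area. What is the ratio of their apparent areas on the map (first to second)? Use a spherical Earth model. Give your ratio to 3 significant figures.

The equidistant cylindrical projection with φ₀ = 12.2° has h = 1 (meridians true) and k = cos φ₀ / cos φ along parallels.
Areal scale at 48.2°: h·k = 1.000 × 1.466 = 1.466.
Areal scale at 34.2°: h·k = 1.000 × 1.182 = 1.182.
Ratio = 1.466/1.182 ≈ 1.24.

1.24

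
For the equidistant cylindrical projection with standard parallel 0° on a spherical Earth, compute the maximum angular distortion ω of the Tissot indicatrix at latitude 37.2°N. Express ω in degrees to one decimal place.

For the equirectangular projection with φ₀ = 0 (plate carrée), h = 1 along meridians and k = sec φ along parallels.
At 37.2°: h = 1.000, k = 1.255; principal scales a = 1.255, b = 1.000.
sin(ω/2) = (a − b)/(a + b) = 0.2554/2.255 = 0.1133, so ω = 2 arcsin(0.1133) ≈ 13.0°.

13.0°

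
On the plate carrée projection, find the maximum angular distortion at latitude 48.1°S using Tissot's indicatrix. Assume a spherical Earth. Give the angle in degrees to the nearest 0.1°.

For the equirectangular projection with φ₀ = 0 (plate carrée), h = 1 along meridians and k = sec φ along parallels.
At 48.1°: h = 1.000, k = 1.497; principal scales a = 1.497, b = 1.000.
sin(ω/2) = (a − b)/(a + b) = 0.4974/2.497 = 0.1992, so ω = 2 arcsin(0.1992) ≈ 23.0°.

23.0°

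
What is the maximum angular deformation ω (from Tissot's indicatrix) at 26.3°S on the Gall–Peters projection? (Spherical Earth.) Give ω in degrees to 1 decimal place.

Gall–Peters is a cylindrical equal-area projection with standard parallels at ±45°. Cylindrical equal-area (φ₀ = 45°): h = cos φ / cos 45° along meridians, k = cos 45° / cos φ along parallels; h·k = 1.
At 26.3°: h = 1.268, k = 0.7888; principal scales a = 1.268, b = 0.7888.
sin(ω/2) = (a − b)/(a + b) = 0.4791/2.057 = 0.2329, so ω = 2 arcsin(0.2329) ≈ 26.9°.

26.9°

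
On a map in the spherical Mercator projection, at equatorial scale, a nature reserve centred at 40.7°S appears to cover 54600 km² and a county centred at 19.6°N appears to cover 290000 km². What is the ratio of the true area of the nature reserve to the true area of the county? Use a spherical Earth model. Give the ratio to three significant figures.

On Mercator the areal scale is sec²φ, so true area = apparent × cos²φ.
True area of nature reserve: 54600 × cos²(40.7°) = 54600 × 0.5748 = 31380 km².
True area of county: 290000 × cos²(19.6°) = 290000 × 0.8875 = 257400 km².
Ratio = 31380 / 257400 ≈ 0.122.

0.122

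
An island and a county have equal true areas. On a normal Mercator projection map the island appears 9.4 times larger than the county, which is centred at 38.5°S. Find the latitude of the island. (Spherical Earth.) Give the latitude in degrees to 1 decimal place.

For equal true areas on Mercator, apparent areas scale as sec²φ, so the ratio is cos²φ₂ / cos²φ₁.
cos²φ₂ / cos²φ₁ = 9.4  ⇒  cos φ₁ = cos 38.5° / √9.4 = 0.7826/3.066 = 0.2553.
φ₁ = arccos(0.2553) ≈ 75.2°.

75.2°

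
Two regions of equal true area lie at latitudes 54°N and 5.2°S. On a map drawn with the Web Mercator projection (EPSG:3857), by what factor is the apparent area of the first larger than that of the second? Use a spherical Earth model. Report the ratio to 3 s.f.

Mercator areal scale is sec²φ.
At 54°: sec²(54°) = 1/0.5878² = 2.894.
At 5.2°: sec²(5.2°) = 1/0.9959² = 1.008.
Ratio = 2.894/1.008 = cos²(5.2°)/cos²(54°) ≈ 2.87.

2.87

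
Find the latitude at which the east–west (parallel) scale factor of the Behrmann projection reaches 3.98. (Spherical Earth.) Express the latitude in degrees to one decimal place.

Behrmann is a cylindrical equal-area projection with standard parallels at ±30°. For cylindrical equal-area with standard parallel φ₀, h = cos φ / cos φ₀ and k = cos φ₀ / cos φ, so h·k = 1.
k = cos φ₀ / cos φ = 3.98  ⇒  cos φ = cos 30° / 3.98 = 0.2176.
φ = arccos(0.2176) ≈ 77.4°.

77.4°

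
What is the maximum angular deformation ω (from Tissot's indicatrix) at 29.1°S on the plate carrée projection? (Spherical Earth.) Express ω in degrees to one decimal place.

7.7°

For the equirectangular projection with φ₀ = 0 (plate carrée), h = 1 along meridians and k = sec φ along parallels.
At 29.1°: h = 1.000, k = 1.144; principal scales a = 1.144, b = 1.000.
sin(ω/2) = (a − b)/(a + b) = 0.1445/2.144 = 0.06737, so ω = 2 arcsin(0.06737) ≈ 7.7°.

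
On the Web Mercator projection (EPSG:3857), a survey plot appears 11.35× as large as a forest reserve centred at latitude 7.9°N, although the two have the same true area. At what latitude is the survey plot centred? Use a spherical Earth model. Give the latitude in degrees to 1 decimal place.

72.9°

For equal true areas on Mercator, apparent areas scale as sec²φ, so the ratio is cos²φ₂ / cos²φ₁.
cos²φ₂ / cos²φ₁ = 11.35  ⇒  cos φ₁ = cos 7.9° / √11.35 = 0.9905/3.369 = 0.2940.
φ₁ = arccos(0.2940) ≈ 72.9°.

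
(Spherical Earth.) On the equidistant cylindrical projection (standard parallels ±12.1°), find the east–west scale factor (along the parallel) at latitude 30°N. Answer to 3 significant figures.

With standard parallel φ₀ = 12.1°, the equirectangular projection gives x = Rλ cos φ₀, y = Rφ, so h = 1 and k = cos 12.1° / cos φ.
k = cos 12.1° / cos 30° = 0.9778/0.8660 = 1.129.

1.13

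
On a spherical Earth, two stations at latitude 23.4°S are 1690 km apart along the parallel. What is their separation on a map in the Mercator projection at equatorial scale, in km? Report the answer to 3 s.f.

The Mercator projection is conformal; its linear scale factor is the same in every direction and equals sec φ = 1/cos φ.
Along the parallel, k = sec 23.4° = 1/0.9178 = 1.090.
Map distance = 1690 × 1.090 ≈ 1840 km.

1840 km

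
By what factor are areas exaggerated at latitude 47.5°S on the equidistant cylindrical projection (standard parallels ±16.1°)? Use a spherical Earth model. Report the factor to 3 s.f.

1.42

With standard parallel φ₀ = 16.1°, the equirectangular projection gives x = Rλ cos φ₀, y = Rφ, so h = 1 and k = cos 16.1° / cos φ.
Areal scale = h·k = 1 × cos φ₀ / cos φ; at 47.5°, h = 1.000, k = 1.422, so h·k = 1.422.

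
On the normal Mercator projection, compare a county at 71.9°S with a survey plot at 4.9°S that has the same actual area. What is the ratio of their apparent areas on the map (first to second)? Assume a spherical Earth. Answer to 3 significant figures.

Mercator is conformal with k = sec φ, so areal scale = k² = sec²φ.
At 71.9°: sec²(71.9°) = 1/0.3107² = 10.36.
At 4.9°: sec²(4.9°) = 1/0.9963² = 1.007.
Ratio = 10.36/1.007 = cos²(4.9°)/cos²(71.9°) ≈ 10.3.

10.3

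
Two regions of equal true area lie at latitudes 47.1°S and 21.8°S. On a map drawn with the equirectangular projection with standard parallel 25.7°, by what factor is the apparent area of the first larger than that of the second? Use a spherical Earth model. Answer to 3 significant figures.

1.36

With standard parallel φ₀ = 25.7°, the equirectangular projection gives x = Rλ cos φ₀, y = Rφ, so h = 1 and k = cos 25.7° / cos φ.
Areal scale at 47.1°: h·k = 1.000 × 1.324 = 1.324.
Areal scale at 21.8°: h·k = 1.000 × 0.9705 = 0.9705.
Ratio = 1.324/0.9705 ≈ 1.36.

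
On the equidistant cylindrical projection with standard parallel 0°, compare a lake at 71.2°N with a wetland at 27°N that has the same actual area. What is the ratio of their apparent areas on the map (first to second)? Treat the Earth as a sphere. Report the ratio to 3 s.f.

In the plate carrée (x = Rλ, y = Rφ), meridians are true-scale (h = 1) and parallels are stretched by k = sec φ.
Areal scale at 71.2°: h·k = 1.000 × 3.103 = 3.103.
Areal scale at 27°: h·k = 1.000 × 1.122 = 1.122.
Ratio = 3.103/1.122 ≈ 2.76.

2.76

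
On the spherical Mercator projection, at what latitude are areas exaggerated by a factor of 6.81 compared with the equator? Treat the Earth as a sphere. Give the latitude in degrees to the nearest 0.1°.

Mercator areal scale is sec²φ.
sec²φ = 6.81  ⇒  cos²φ = 0.1468  ⇒  cos φ = 0.3832.
φ = arccos(0.3832) ≈ 67.5°.

67.5°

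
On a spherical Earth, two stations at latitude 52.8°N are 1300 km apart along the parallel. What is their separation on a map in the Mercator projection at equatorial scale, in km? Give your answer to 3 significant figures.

2150 km

Mercator is conformal, so the point scale is isotropic: h = k = sec φ = 1/cos φ.
Along the parallel, k = sec 52.8° = 1/0.6046 = 1.654.
Map distance = 1300 × 1.654 ≈ 2150 km.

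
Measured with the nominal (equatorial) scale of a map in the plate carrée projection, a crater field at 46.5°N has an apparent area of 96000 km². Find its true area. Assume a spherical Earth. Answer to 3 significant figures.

66100 km²

For the equirectangular projection with φ₀ = 0 (plate carrée), h = 1 along meridians and k = sec φ along parallels.
Areal scale = h·k = 1 × sec φ; at 46.5°, h = 1.000, k = 1.453, so h·k = 1.453.
True area = apparent / (areal scale) = 96000 / 1.453 ≈ 66100 km².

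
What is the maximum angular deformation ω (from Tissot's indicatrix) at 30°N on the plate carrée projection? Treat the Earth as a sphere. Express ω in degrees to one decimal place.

8.2°

In the plate carrée (x = Rλ, y = Rφ), meridians are true-scale (h = 1) and parallels are stretched by k = sec φ.
At 30°: h = 1.000, k = 1.155; principal scales a = 1.155, b = 1.000.
sin(ω/2) = (a − b)/(a + b) = 0.1547/2.155 = 0.07180, so ω = 2 arcsin(0.07180) ≈ 8.2°.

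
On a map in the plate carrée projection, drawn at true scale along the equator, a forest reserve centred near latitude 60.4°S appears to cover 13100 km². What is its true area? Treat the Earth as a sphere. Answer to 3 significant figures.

6470 km²

In the plate carrée (x = Rλ, y = Rφ), meridians are true-scale (h = 1) and parallels are stretched by k = sec φ.
Areal scale = h·k = 1 × sec φ; at 60.4°, h = 1.000, k = 2.025, so h·k = 2.025.
True area = apparent / (areal scale) = 13100 / 2.025 ≈ 6470 km².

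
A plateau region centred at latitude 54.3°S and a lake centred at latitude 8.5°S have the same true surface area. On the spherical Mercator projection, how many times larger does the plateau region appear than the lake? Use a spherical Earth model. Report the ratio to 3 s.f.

2.87

Mercator is conformal with k = sec φ, so areal scale = k² = sec²φ.
At 54.3°: sec²(54.3°) = 1/0.5835² = 2.937.
At 8.5°: sec²(8.5°) = 1/0.9890² = 1.022.
Ratio = 2.937/1.022 = cos²(8.5°)/cos²(54.3°) ≈ 2.87.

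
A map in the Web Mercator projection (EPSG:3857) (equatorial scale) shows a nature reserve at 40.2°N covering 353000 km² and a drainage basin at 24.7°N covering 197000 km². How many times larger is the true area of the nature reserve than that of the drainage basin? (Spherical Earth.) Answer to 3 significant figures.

1.27

On Mercator the areal scale is sec²φ, so true area = apparent × cos²φ.
True area of nature reserve: 353000 × cos²(40.2°) = 353000 × 0.5834 = 205900 km².
True area of drainage basin: 197000 × cos²(24.7°) = 197000 × 0.8254 = 162600 km².
Ratio = 205900 / 162600 ≈ 1.27.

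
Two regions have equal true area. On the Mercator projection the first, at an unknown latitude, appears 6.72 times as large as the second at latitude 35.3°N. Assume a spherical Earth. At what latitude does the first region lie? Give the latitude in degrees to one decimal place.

71.6°

Mercator areal scale is sec²φ, so apparent-area ratio = sec²φ₁ / sec²φ₂ = cos²φ₂ / cos²φ₁.
cos²φ₂ / cos²φ₁ = 6.72  ⇒  cos φ₁ = cos 35.3° / √6.72 = 0.8161/2.592 = 0.3148.
φ₁ = arccos(0.3148) ≈ 71.6°.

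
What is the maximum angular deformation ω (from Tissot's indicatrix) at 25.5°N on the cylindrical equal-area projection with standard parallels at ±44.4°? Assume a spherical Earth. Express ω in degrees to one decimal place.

For cylindrical equal-area with standard parallel φ₀, h = cos φ / cos φ₀ and k = cos φ₀ / cos φ, so h·k = 1.
At 25.5°: h = 1.263, k = 0.7916; principal scales a = 1.263, b = 0.7916.
sin(ω/2) = (a − b)/(a + b) = 0.4717/2.055 = 0.2296, so ω = 2 arcsin(0.2296) ≈ 26.5°.

26.5°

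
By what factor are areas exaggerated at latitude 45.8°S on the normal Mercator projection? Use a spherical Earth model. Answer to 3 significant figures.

The Mercator projection is conformal; its linear scale factor is the same in every direction and equals sec φ = 1/cos φ.
Areal scale = k² = sec²φ = 1/cos²(45.8°) = 1/0.6972² = 2.057.

2.06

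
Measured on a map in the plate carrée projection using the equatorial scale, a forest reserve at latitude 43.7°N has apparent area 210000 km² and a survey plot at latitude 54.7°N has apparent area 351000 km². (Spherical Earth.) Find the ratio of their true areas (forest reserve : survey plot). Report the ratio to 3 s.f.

0.749

On the plate carrée, areal scale = h·k = 1 × sec φ, so true area = apparent × cos φ.
True area of forest reserve: 210000 × cos(43.7°) = 210000 × 0.7230 = 151800 km².
True area of survey plot: 351000 × cos(54.7°) = 351000 × 0.5779 = 202800 km².
Ratio = 151800 / 202800 ≈ 0.749.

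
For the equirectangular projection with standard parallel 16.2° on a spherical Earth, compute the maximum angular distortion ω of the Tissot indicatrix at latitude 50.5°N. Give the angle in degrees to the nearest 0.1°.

23.4°

In the equirectangular projection with standard parallel φ₀ = 16.2° (x = Rλ cos φ₀, y = Rφ), meridians are true-scale (h = 1) and the parallel scale is k = cos φ₀ / cos φ.
At 50.5°: h = 1.000, k = 1.510; principal scales a = 1.510, b = 1.000.
sin(ω/2) = (a − b)/(a + b) = 0.5097/2.510 = 0.2031, so ω = 2 arcsin(0.2031) ≈ 23.4°.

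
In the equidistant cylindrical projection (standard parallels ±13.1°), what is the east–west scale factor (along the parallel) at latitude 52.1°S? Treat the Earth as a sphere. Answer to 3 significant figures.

The equidistant cylindrical projection with φ₀ = 13.1° has h = 1 (meridians true) and k = cos φ₀ / cos φ along parallels.
k = cos 13.1° / cos 52.1° = 0.9740/0.6143 = 1.586.

1.59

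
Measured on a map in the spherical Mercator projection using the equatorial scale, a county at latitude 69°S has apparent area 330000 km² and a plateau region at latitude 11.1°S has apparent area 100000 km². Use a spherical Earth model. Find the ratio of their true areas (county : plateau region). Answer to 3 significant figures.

Mercator's areal exaggeration is sec²φ; hence true area = (apparent area) · cos²φ.
True area of county: 330000 × cos²(69°) = 330000 × 0.1284 = 42380 km².
True area of plateau region: 100000 × cos²(11.1°) = 100000 × 0.9629 = 96290 km².
Ratio = 42380 / 96290 ≈ 0.440.

0.440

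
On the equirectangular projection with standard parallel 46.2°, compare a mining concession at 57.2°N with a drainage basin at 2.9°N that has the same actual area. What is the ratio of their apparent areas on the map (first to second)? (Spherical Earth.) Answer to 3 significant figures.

In the equirectangular projection with standard parallel φ₀ = 46.2° (x = Rλ cos φ₀, y = Rφ), meridians are true-scale (h = 1) and the parallel scale is k = cos φ₀ / cos φ.
Areal scale at 57.2°: h·k = 1.000 × 1.278 = 1.278.
Areal scale at 2.9°: h·k = 1.000 × 0.6930 = 0.6930.
Ratio = 1.278/0.6930 ≈ 1.84.

1.84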